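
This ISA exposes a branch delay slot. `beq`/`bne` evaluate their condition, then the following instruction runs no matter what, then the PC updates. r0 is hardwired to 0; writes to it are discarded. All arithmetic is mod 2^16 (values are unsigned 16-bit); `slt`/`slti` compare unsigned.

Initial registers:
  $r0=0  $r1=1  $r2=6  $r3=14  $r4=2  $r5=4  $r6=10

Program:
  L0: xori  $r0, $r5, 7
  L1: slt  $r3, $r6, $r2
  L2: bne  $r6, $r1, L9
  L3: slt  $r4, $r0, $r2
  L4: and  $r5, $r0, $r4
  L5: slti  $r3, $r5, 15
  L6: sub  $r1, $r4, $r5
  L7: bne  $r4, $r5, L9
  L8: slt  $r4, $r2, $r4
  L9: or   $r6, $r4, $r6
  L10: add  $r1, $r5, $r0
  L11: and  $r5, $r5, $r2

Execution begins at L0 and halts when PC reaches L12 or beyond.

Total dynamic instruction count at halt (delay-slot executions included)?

7

[0] xori  $r0, $r5, 7  →  {$r0:0, $r1:1, $r2:6, $r3:14, $r4:2, $r5:4, $r6:10}
[1] slt  $r3, $r6, $r2  →  {$r0:0, $r1:1, $r2:6, $r3:0, $r4:2, $r5:4, $r6:10}
[2] bne  $r6, $r1, L9  →  {$r0:0, $r1:1, $r2:6, $r3:0, $r4:2, $r5:4, $r6:10}  ⟨branch taken⟩
[3] slt  $r4, $r0, $r2  →  {$r0:0, $r1:1, $r2:6, $r3:0, $r4:1, $r5:4, $r6:10}
[9] or   $r6, $r4, $r6  →  {$r0:0, $r1:1, $r2:6, $r3:0, $r4:1, $r5:4, $r6:11}
[10] add  $r1, $r5, $r0  →  {$r0:0, $r1:4, $r2:6, $r3:0, $r4:1, $r5:4, $r6:11}
[11] and  $r5, $r5, $r2  →  {$r0:0, $r1:4, $r2:6, $r3:0, $r4:1, $r5:4, $r6:11}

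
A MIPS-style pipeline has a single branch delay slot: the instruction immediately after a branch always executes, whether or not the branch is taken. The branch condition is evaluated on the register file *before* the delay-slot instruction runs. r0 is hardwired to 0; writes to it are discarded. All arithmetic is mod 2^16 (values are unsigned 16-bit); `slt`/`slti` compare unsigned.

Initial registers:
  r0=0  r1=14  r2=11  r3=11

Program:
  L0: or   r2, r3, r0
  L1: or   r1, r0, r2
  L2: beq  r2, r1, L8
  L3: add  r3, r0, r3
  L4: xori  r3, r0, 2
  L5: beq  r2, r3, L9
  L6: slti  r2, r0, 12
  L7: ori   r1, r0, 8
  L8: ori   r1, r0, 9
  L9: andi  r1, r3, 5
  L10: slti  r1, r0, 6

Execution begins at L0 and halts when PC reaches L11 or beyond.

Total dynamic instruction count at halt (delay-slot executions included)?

PC=0  or   r2, r3, r0        | r0=0 r1=14 r2=11 r3=11
PC=1  or   r1, r0, r2        | r0=0 r1=11 r2=11 r3=11
PC=2  beq  r2, r1, L8        | r0=0 r1=11 r2=11 r3=11  [TAKEN]
PC=3  add  r3, r0, r3        | r0=0 r1=11 r2=11 r3=11
PC=8  ori   r1, r0, 9        | r0=0 r1=9 r2=11 r3=11
PC=9  andi  r1, r3, 5        | r0=0 r1=1 r2=11 r3=11
PC=10 slti  r1, r0, 6        | r0=0 r1=1 r2=11 r3=11

7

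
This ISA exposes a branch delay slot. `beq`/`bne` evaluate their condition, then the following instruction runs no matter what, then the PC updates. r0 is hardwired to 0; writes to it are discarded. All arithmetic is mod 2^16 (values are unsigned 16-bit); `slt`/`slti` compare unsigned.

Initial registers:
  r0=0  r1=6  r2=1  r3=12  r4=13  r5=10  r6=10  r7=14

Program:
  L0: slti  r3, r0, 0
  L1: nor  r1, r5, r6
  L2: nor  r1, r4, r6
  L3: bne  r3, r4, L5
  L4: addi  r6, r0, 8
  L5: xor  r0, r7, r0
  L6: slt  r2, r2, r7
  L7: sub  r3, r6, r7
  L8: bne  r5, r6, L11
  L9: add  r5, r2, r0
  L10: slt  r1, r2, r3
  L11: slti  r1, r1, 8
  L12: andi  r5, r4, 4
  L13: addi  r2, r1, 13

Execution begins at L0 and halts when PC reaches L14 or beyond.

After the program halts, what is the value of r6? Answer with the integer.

8

#0 slti  r3, r0, 0 ; 0/6/1/0/13/10/10/14
#1 nor  r1, r5, r6 ; 0/65525/1/0/13/10/10/14
#2 nor  r1, r4, r6 ; 0/65520/1/0/13/10/10/14
#3 bne  r3, r4, L5 ; 0/65520/1/0/13/10/10/14 ; →target
#4 addi  r6, r0, 8 ; 0/65520/1/0/13/10/8/14
#5 xor  r0, r7, r0 ; 0/65520/1/0/13/10/8/14
#6 slt  r2, r2, r7 ; 0/65520/1/0/13/10/8/14
#7 sub  r3, r6, r7 ; 0/65520/1/65530/13/10/8/14
#8 bne  r5, r6, L11 ; 0/65520/1/65530/13/10/8/14 ; →target
#9 add  r5, r2, r0 ; 0/65520/1/65530/13/1/8/14
#11 slti  r1, r1, 8 ; 0/0/1/65530/13/1/8/14
#12 andi  r5, r4, 4 ; 0/0/1/65530/13/4/8/14
#13 addi  r2, r1, 13 ; 0/0/13/65530/13/4/8/14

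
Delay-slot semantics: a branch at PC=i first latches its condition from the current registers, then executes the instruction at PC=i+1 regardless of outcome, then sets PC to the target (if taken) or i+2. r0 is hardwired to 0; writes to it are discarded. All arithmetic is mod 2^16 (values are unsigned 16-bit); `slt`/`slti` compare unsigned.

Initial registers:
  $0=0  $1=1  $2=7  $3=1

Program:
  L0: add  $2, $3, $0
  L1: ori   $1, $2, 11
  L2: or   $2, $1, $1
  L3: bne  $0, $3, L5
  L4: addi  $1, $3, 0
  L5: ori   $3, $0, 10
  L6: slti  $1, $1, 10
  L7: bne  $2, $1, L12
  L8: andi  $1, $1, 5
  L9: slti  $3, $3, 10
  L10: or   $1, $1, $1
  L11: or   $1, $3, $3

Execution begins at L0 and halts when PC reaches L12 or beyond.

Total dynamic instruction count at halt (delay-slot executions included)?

9

[0] add  $2, $3, $0  →  {$0:0, $1:1, $2:1, $3:1}
[1] ori   $1, $2, 11  →  {$0:0, $1:11, $2:1, $3:1}
[2] or   $2, $1, $1  →  {$0:0, $1:11, $2:11, $3:1}
[3] bne  $0, $3, L5  →  {$0:0, $1:11, $2:11, $3:1}  ⟨branch taken⟩
[4] addi  $1, $3, 0  →  {$0:0, $1:1, $2:11, $3:1}
[5] ori   $3, $0, 10  →  {$0:0, $1:1, $2:11, $3:10}
[6] slti  $1, $1, 10  →  {$0:0, $1:1, $2:11, $3:10}
[7] bne  $2, $1, L12  →  {$0:0, $1:1, $2:11, $3:10}  ⟨branch taken⟩
[8] andi  $1, $1, 5  →  {$0:0, $1:1, $2:11, $3:10}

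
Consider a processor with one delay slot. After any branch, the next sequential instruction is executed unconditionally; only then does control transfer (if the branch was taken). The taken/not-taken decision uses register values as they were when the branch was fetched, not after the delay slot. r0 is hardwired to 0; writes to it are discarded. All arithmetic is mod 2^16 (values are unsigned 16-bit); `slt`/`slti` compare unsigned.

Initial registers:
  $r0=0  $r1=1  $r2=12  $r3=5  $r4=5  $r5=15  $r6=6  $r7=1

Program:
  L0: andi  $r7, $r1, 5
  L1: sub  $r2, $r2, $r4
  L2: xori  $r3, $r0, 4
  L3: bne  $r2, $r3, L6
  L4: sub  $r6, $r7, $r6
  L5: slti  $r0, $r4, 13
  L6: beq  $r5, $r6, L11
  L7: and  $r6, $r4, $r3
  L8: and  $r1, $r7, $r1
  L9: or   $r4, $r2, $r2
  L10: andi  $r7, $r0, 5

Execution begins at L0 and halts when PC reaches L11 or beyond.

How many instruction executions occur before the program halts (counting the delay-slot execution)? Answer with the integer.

[0] andi  $r7, $r1, 5  →  {$r0:0, $r1:1, $r2:12, $r3:5, $r4:5, $r5:15, $r6:6, $r7:1}
[1] sub  $r2, $r2, $r4  →  {$r0:0, $r1:1, $r2:7, $r3:5, $r4:5, $r5:15, $r6:6, $r7:1}
[2] xori  $r3, $r0, 4  →  {$r0:0, $r1:1, $r2:7, $r3:4, $r4:5, $r5:15, $r6:6, $r7:1}
[3] bne  $r2, $r3, L6  →  {$r0:0, $r1:1, $r2:7, $r3:4, $r4:5, $r5:15, $r6:6, $r7:1}  ⟨branch taken⟩
[4] sub  $r6, $r7, $r6  →  {$r0:0, $r1:1, $r2:7, $r3:4, $r4:5, $r5:15, $r6:65531, $r7:1}
[6] beq  $r5, $r6, L11  →  {$r0:0, $r1:1, $r2:7, $r3:4, $r4:5, $r5:15, $r6:65531, $r7:1}  ⟨branch fallthrough⟩
[7] and  $r6, $r4, $r3  →  {$r0:0, $r1:1, $r2:7, $r3:4, $r4:5, $r5:15, $r6:4, $r7:1}
[8] and  $r1, $r7, $r1  →  {$r0:0, $r1:1, $r2:7, $r3:4, $r4:5, $r5:15, $r6:4, $r7:1}
[9] or   $r4, $r2, $r2  →  {$r0:0, $r1:1, $r2:7, $r3:4, $r4:7, $r5:15, $r6:4, $r7:1}
[10] andi  $r7, $r0, 5  →  {$r0:0, $r1:1, $r2:7, $r3:4, $r4:7, $r5:15, $r6:4, $r7:0}

10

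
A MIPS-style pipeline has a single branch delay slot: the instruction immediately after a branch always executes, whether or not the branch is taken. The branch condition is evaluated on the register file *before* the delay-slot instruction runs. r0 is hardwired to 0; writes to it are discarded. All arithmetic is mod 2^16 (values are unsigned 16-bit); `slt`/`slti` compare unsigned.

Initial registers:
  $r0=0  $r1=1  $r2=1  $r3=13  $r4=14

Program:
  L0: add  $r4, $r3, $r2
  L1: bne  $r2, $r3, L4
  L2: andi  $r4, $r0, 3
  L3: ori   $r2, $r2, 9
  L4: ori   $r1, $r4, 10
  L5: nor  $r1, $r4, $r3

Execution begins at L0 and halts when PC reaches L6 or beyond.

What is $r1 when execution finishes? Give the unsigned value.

  step pc=0: add  $r4, $r3, $r2  regs=(0,1,1,13,14)
  step pc=1: bne  $r2, $r3, L4  cond=T  regs=(0,1,1,13,14)
  step pc=2: andi  $r4, $r0, 3  regs=(0,1,1,13,0)
  step pc=4: ori   $r1, $r4, 10  regs=(0,10,1,13,0)
  step pc=5: nor  $r1, $r4, $r3  regs=(0,65522,1,13,0)

65522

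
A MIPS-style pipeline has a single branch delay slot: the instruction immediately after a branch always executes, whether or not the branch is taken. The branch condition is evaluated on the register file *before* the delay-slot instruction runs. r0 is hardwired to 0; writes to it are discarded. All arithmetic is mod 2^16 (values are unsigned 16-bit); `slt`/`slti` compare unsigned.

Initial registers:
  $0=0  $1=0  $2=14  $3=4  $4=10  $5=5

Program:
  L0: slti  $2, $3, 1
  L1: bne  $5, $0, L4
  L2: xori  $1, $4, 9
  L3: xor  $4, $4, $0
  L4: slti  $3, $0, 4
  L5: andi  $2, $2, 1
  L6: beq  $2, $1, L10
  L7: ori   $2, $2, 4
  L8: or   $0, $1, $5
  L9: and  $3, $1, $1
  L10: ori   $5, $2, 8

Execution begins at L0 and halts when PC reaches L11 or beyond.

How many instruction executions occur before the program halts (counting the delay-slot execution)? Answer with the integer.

#0 slti  $2, $3, 1 ; 0/0/0/4/10/5
#1 bne  $5, $0, L4 ; 0/0/0/4/10/5 ; →target
#2 xori  $1, $4, 9 ; 0/3/0/4/10/5
#4 slti  $3, $0, 4 ; 0/3/0/1/10/5
#5 andi  $2, $2, 1 ; 0/3/0/1/10/5
#6 beq  $2, $1, L10 ; 0/3/0/1/10/5 ; →fallthru
#7 ori   $2, $2, 4 ; 0/3/4/1/10/5
#8 or   $0, $1, $5 ; 0/3/4/1/10/5
#9 and  $3, $1, $1 ; 0/3/4/3/10/5
#10 ori   $5, $2, 8 ; 0/3/4/3/10/12

10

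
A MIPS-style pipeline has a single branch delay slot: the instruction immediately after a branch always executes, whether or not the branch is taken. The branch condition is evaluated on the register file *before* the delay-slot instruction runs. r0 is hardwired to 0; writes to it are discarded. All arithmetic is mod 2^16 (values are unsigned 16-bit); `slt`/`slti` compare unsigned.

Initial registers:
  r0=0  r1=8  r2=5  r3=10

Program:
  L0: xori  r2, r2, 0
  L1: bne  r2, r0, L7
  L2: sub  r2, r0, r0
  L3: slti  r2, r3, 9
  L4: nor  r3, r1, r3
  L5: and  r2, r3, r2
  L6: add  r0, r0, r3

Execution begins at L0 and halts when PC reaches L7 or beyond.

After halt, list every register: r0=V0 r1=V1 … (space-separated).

r0=0 r1=8 r2=0 r3=10

  step pc=0: xori  r2, r2, 0  regs=(0,8,5,10)
  step pc=1: bne  r2, r0, L7  cond=T  regs=(0,8,5,10)
  step pc=2: sub  r2, r0, r0  regs=(0,8,0,10)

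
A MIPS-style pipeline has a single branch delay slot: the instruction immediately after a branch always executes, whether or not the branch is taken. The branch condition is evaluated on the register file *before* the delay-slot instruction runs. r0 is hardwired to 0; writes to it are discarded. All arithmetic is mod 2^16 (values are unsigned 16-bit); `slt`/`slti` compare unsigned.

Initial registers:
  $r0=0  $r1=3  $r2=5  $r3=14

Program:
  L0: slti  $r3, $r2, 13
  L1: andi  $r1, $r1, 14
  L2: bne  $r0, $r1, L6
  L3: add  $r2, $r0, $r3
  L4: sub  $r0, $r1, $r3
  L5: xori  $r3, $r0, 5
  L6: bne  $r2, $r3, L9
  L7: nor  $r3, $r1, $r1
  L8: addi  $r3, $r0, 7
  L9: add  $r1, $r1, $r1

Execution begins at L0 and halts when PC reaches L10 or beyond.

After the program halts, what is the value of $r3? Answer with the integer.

7

[0] slti  $r3, $r2, 13  →  {$r0:0, $r1:3, $r2:5, $r3:1}
[1] andi  $r1, $r1, 14  →  {$r0:0, $r1:2, $r2:5, $r3:1}
[2] bne  $r0, $r1, L6  →  {$r0:0, $r1:2, $r2:5, $r3:1}  ⟨branch taken⟩
[3] add  $r2, $r0, $r3  →  {$r0:0, $r1:2, $r2:1, $r3:1}
[6] bne  $r2, $r3, L9  →  {$r0:0, $r1:2, $r2:1, $r3:1}  ⟨branch fallthrough⟩
[7] nor  $r3, $r1, $r1  →  {$r0:0, $r1:2, $r2:1, $r3:65533}
[8] addi  $r3, $r0, 7  →  {$r0:0, $r1:2, $r2:1, $r3:7}
[9] add  $r1, $r1, $r1  →  {$r0:0, $r1:4, $r2:1, $r3:7}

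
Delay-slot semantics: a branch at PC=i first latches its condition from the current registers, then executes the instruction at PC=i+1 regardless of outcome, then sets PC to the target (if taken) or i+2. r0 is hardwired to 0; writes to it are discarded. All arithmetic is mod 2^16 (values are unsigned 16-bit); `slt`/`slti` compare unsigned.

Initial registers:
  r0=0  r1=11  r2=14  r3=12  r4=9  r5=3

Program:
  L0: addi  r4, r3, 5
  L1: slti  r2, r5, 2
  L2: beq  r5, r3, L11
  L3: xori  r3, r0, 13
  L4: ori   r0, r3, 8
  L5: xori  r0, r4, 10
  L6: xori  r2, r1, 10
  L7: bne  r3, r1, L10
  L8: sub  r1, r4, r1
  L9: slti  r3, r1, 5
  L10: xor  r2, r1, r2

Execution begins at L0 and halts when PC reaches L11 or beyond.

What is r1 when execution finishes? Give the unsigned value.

6

PC=0  addi  r4, r3, 5        | r0=0 r1=11 r2=14 r3=12 r4=17 r5=3
PC=1  slti  r2, r5, 2        | r0=0 r1=11 r2=0 r3=12 r4=17 r5=3
PC=2  beq  r5, r3, L11       | r0=0 r1=11 r2=0 r3=12 r4=17 r5=3  [not taken]
PC=3  xori  r3, r0, 13       | r0=0 r1=11 r2=0 r3=13 r4=17 r5=3
PC=4  ori   r0, r3, 8        | r0=0 r1=11 r2=0 r3=13 r4=17 r5=3
PC=5  xori  r0, r4, 10       | r0=0 r1=11 r2=0 r3=13 r4=17 r5=3
PC=6  xori  r2, r1, 10       | r0=0 r1=11 r2=1 r3=13 r4=17 r5=3
PC=7  bne  r3, r1, L10       | r0=0 r1=11 r2=1 r3=13 r4=17 r5=3  [TAKEN]
PC=8  sub  r1, r4, r1        | r0=0 r1=6 r2=1 r3=13 r4=17 r5=3
PC=10 xor  r2, r1, r2        | r0=0 r1=6 r2=7 r3=13 r4=17 r5=3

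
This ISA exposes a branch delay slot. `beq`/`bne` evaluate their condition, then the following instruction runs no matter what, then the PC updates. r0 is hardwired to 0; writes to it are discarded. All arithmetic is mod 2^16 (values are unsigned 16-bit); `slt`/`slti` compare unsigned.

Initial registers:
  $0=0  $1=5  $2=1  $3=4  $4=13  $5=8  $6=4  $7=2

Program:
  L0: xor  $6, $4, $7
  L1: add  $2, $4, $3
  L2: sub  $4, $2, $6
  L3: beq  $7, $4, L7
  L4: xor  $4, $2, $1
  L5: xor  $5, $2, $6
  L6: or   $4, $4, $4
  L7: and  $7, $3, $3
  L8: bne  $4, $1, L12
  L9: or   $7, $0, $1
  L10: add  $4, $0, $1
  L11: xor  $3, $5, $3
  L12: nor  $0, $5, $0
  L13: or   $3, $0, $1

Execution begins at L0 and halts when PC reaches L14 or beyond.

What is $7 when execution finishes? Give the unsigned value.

5

PC=0  xor  $6, $4, $7        | $0=0 $1=5 $2=1 $3=4 $4=13 $5=8 $6=15 $7=2
PC=1  add  $2, $4, $3        | $0=0 $1=5 $2=17 $3=4 $4=13 $5=8 $6=15 $7=2
PC=2  sub  $4, $2, $6        | $0=0 $1=5 $2=17 $3=4 $4=2 $5=8 $6=15 $7=2
PC=3  beq  $7, $4, L7        | $0=0 $1=5 $2=17 $3=4 $4=2 $5=8 $6=15 $7=2  [TAKEN]
PC=4  xor  $4, $2, $1        | $0=0 $1=5 $2=17 $3=4 $4=20 $5=8 $6=15 $7=2
PC=7  and  $7, $3, $3        | $0=0 $1=5 $2=17 $3=4 $4=20 $5=8 $6=15 $7=4
PC=8  bne  $4, $1, L12       | $0=0 $1=5 $2=17 $3=4 $4=20 $5=8 $6=15 $7=4  [TAKEN]
PC=9  or   $7, $0, $1        | $0=0 $1=5 $2=17 $3=4 $4=20 $5=8 $6=15 $7=5
PC=12 nor  $0, $5, $0        | $0=0 $1=5 $2=17 $3=4 $4=20 $5=8 $6=15 $7=5
PC=13 or   $3, $0, $1        | $0=0 $1=5 $2=17 $3=5 $4=20 $5=8 $6=15 $7=5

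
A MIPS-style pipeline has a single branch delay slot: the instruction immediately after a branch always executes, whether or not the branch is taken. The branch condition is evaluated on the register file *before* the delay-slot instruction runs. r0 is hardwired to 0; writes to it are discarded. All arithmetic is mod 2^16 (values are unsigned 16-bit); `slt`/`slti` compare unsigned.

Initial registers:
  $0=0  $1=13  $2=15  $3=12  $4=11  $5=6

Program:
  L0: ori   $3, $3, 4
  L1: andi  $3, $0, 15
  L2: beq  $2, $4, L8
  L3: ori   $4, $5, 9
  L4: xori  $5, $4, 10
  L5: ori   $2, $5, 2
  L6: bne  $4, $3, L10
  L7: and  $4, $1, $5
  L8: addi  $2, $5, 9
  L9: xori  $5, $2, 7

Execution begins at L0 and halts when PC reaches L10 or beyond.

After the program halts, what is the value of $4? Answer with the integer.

PC=0  ori   $3, $3, 4        | $0=0 $1=13 $2=15 $3=12 $4=11 $5=6
PC=1  andi  $3, $0, 15       | $0=0 $1=13 $2=15 $3=0 $4=11 $5=6
PC=2  beq  $2, $4, L8        | $0=0 $1=13 $2=15 $3=0 $4=11 $5=6  [not taken]
PC=3  ori   $4, $5, 9        | $0=0 $1=13 $2=15 $3=0 $4=15 $5=6
PC=4  xori  $5, $4, 10       | $0=0 $1=13 $2=15 $3=0 $4=15 $5=5
PC=5  ori   $2, $5, 2        | $0=0 $1=13 $2=7 $3=0 $4=15 $5=5
PC=6  bne  $4, $3, L10       | $0=0 $1=13 $2=7 $3=0 $4=15 $5=5  [TAKEN]
PC=7  and  $4, $1, $5        | $0=0 $1=13 $2=7 $3=0 $4=5 $5=5

5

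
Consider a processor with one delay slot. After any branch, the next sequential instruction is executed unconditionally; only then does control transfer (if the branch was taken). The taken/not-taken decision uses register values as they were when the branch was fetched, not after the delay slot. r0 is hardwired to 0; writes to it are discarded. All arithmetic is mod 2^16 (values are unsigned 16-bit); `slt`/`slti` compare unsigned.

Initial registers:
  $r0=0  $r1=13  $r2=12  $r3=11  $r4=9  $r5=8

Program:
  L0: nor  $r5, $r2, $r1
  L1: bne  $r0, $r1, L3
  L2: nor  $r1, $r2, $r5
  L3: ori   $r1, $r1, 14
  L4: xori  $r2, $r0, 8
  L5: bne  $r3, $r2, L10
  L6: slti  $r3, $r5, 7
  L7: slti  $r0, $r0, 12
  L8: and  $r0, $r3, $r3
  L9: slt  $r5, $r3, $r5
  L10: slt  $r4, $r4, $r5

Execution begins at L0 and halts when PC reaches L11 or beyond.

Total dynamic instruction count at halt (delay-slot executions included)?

PC=0  nor  $r5, $r2, $r1     | $r0=0 $r1=13 $r2=12 $r3=11 $r4=9 $r5=65522
PC=1  bne  $r0, $r1, L3      | $r0=0 $r1=13 $r2=12 $r3=11 $r4=9 $r5=65522  [TAKEN]
PC=2  nor  $r1, $r2, $r5     | $r0=0 $r1=1 $r2=12 $r3=11 $r4=9 $r5=65522
PC=3  ori   $r1, $r1, 14     | $r0=0 $r1=15 $r2=12 $r3=11 $r4=9 $r5=65522
PC=4  xori  $r2, $r0, 8      | $r0=0 $r1=15 $r2=8 $r3=11 $r4=9 $r5=65522
PC=5  bne  $r3, $r2, L10     | $r0=0 $r1=15 $r2=8 $r3=11 $r4=9 $r5=65522  [TAKEN]
PC=6  slti  $r3, $r5, 7      | $r0=0 $r1=15 $r2=8 $r3=0 $r4=9 $r5=65522
PC=10 slt  $r4, $r4, $r5     | $r0=0 $r1=15 $r2=8 $r3=0 $r4=1 $r5=65522

8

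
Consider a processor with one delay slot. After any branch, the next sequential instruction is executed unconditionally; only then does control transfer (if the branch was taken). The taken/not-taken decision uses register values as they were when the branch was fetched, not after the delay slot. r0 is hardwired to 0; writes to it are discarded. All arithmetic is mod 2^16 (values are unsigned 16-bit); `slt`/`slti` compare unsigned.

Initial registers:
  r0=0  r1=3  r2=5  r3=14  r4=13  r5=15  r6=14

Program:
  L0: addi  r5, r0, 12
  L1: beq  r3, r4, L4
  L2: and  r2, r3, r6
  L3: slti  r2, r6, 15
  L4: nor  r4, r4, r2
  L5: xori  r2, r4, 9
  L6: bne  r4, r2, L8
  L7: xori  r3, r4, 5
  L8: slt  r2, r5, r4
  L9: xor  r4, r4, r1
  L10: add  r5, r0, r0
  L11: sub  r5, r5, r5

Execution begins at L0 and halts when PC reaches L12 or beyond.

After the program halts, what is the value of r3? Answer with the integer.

65527

#0 addi  r5, r0, 12 ; 0/3/5/14/13/12/14
#1 beq  r3, r4, L4 ; 0/3/5/14/13/12/14 ; →fallthru
#2 and  r2, r3, r6 ; 0/3/14/14/13/12/14
#3 slti  r2, r6, 15 ; 0/3/1/14/13/12/14
#4 nor  r4, r4, r2 ; 0/3/1/14/65522/12/14
#5 xori  r2, r4, 9 ; 0/3/65531/14/65522/12/14
#6 bne  r4, r2, L8 ; 0/3/65531/14/65522/12/14 ; →target
#7 xori  r3, r4, 5 ; 0/3/65531/65527/65522/12/14
#8 slt  r2, r5, r4 ; 0/3/1/65527/65522/12/14
#9 xor  r4, r4, r1 ; 0/3/1/65527/65521/12/14
#10 add  r5, r0, r0 ; 0/3/1/65527/65521/0/14
#11 sub  r5, r5, r5 ; 0/3/1/65527/65521/0/14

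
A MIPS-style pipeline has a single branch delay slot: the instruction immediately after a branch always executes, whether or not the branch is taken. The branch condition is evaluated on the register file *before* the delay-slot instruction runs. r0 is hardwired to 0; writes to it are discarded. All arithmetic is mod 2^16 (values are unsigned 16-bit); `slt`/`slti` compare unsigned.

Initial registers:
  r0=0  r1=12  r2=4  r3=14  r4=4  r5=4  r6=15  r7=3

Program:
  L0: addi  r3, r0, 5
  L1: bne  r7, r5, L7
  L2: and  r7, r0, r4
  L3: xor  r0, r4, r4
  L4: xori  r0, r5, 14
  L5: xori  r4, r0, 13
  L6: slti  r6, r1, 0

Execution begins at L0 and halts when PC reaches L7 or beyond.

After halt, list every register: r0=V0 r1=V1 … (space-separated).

r0=0 r1=12 r2=4 r3=5 r4=4 r5=4 r6=15 r7=0

PC=0  addi  r3, r0, 5        | r0=0 r1=12 r2=4 r3=5 r4=4 r5=4 r6=15 r7=3
PC=1  bne  r7, r5, L7        | r0=0 r1=12 r2=4 r3=5 r4=4 r5=4 r6=15 r7=3  [TAKEN]
PC=2  and  r7, r0, r4        | r0=0 r1=12 r2=4 r3=5 r4=4 r5=4 r6=15 r7=0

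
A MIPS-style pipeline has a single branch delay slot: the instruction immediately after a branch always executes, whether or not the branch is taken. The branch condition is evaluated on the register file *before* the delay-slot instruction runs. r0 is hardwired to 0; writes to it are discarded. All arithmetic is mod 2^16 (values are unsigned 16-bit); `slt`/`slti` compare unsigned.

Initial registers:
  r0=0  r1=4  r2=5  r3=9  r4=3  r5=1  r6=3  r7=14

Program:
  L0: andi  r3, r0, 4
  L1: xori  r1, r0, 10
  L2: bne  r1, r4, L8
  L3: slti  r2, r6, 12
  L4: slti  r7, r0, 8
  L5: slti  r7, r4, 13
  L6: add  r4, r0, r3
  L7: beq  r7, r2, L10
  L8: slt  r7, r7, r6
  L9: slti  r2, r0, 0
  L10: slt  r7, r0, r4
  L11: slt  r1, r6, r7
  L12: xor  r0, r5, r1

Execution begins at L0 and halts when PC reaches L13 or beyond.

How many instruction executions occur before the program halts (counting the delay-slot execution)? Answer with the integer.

9

PC=0  andi  r3, r0, 4        | r0=0 r1=4 r2=5 r3=0 r4=3 r5=1 r6=3 r7=14
PC=1  xori  r1, r0, 10       | r0=0 r1=10 r2=5 r3=0 r4=3 r5=1 r6=3 r7=14
PC=2  bne  r1, r4, L8        | r0=0 r1=10 r2=5 r3=0 r4=3 r5=1 r6=3 r7=14  [TAKEN]
PC=3  slti  r2, r6, 12       | r0=0 r1=10 r2=1 r3=0 r4=3 r5=1 r6=3 r7=14
PC=8  slt  r7, r7, r6        | r0=0 r1=10 r2=1 r3=0 r4=3 r5=1 r6=3 r7=0
PC=9  slti  r2, r0, 0        | r0=0 r1=10 r2=0 r3=0 r4=3 r5=1 r6=3 r7=0
PC=10 slt  r7, r0, r4        | r0=0 r1=10 r2=0 r3=0 r4=3 r5=1 r6=3 r7=1
PC=11 slt  r1, r6, r7        | r0=0 r1=0 r2=0 r3=0 r4=3 r5=1 r6=3 r7=1
PC=12 xor  r0, r5, r1        | r0=0 r1=0 r2=0 r3=0 r4=3 r5=1 r6=3 r7=1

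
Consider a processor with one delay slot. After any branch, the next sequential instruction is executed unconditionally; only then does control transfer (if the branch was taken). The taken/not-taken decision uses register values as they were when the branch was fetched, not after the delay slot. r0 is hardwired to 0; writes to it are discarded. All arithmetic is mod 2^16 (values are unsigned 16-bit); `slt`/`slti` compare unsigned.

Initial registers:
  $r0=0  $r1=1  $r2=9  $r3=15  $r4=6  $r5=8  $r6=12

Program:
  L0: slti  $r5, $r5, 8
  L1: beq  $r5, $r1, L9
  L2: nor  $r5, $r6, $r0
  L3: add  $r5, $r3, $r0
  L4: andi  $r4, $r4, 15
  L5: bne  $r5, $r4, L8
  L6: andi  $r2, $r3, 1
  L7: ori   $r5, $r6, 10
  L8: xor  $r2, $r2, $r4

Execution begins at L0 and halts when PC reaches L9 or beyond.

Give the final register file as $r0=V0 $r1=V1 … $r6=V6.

#0 slti  $r5, $r5, 8 ; 0/1/9/15/6/0/12
#1 beq  $r5, $r1, L9 ; 0/1/9/15/6/0/12 ; →fallthru
#2 nor  $r5, $r6, $r0 ; 0/1/9/15/6/65523/12
#3 add  $r5, $r3, $r0 ; 0/1/9/15/6/15/12
#4 andi  $r4, $r4, 15 ; 0/1/9/15/6/15/12
#5 bne  $r5, $r4, L8 ; 0/1/9/15/6/15/12 ; →target
#6 andi  $r2, $r3, 1 ; 0/1/1/15/6/15/12
#8 xor  $r2, $r2, $r4 ; 0/1/7/15/6/15/12

$r0=0 $r1=1 $r2=7 $r3=15 $r4=6 $r5=15 $r6=12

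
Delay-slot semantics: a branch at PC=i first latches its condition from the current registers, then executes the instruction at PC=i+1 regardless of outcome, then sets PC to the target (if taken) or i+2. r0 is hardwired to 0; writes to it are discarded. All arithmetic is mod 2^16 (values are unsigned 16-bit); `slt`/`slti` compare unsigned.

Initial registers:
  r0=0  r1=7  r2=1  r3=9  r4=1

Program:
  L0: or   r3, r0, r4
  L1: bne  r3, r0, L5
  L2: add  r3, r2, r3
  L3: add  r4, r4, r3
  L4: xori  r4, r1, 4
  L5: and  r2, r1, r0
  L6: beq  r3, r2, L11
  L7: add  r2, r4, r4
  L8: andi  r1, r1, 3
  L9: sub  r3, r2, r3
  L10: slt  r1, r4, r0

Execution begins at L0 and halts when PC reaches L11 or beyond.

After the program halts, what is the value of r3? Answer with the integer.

  step pc=0: or   r3, r0, r4  regs=(0,7,1,1,1)
  step pc=1: bne  r3, r0, L5  cond=T  regs=(0,7,1,1,1)
  step pc=2: add  r3, r2, r3  regs=(0,7,1,2,1)
  step pc=5: and  r2, r1, r0  regs=(0,7,0,2,1)
  step pc=6: beq  r3, r2, L11  cond=F  regs=(0,7,0,2,1)
  step pc=7: add  r2, r4, r4  regs=(0,7,2,2,1)
  step pc=8: andi  r1, r1, 3  regs=(0,3,2,2,1)
  step pc=9: sub  r3, r2, r3  regs=(0,3,2,0,1)
  step pc=10: slt  r1, r4, r0  regs=(0,0,2,0,1)

0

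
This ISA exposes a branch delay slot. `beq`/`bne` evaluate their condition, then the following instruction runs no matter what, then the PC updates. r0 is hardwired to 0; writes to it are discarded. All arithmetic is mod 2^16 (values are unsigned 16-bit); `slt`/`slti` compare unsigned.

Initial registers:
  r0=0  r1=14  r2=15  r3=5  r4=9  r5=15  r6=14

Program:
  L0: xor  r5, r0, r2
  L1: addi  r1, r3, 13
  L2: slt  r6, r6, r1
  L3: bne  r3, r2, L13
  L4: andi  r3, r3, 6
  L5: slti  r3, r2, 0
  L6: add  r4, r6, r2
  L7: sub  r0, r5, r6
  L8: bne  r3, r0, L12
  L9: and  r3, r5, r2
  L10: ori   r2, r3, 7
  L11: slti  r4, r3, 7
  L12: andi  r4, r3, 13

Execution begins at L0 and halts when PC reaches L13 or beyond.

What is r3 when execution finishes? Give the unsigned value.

[0] xor  r5, r0, r2  →  {r0:0, r1:14, r2:15, r3:5, r4:9, r5:15, r6:14}
[1] addi  r1, r3, 13  →  {r0:0, r1:18, r2:15, r3:5, r4:9, r5:15, r6:14}
[2] slt  r6, r6, r1  →  {r0:0, r1:18, r2:15, r3:5, r4:9, r5:15, r6:1}
[3] bne  r3, r2, L13  →  {r0:0, r1:18, r2:15, r3:5, r4:9, r5:15, r6:1}  ⟨branch taken⟩
[4] andi  r3, r3, 6  →  {r0:0, r1:18, r2:15, r3:4, r4:9, r5:15, r6:1}

4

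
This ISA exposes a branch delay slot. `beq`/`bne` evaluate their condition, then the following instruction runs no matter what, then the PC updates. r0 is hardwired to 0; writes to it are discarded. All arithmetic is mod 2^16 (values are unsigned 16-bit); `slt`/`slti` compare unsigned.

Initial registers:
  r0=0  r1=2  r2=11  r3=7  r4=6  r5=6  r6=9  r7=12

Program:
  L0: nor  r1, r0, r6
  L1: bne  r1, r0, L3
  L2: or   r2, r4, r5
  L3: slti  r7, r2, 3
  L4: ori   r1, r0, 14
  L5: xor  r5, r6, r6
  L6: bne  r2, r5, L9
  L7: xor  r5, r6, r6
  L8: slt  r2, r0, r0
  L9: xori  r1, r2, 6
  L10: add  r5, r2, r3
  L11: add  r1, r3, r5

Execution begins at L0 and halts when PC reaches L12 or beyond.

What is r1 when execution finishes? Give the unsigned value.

[0] nor  r1, r0, r6  →  {r0:0, r1:65526, r2:11, r3:7, r4:6, r5:6, r6:9, r7:12}
[1] bne  r1, r0, L3  →  {r0:0, r1:65526, r2:11, r3:7, r4:6, r5:6, r6:9, r7:12}  ⟨branch taken⟩
[2] or   r2, r4, r5  →  {r0:0, r1:65526, r2:6, r3:7, r4:6, r5:6, r6:9, r7:12}
[3] slti  r7, r2, 3  →  {r0:0, r1:65526, r2:6, r3:7, r4:6, r5:6, r6:9, r7:0}
[4] ori   r1, r0, 14  →  {r0:0, r1:14, r2:6, r3:7, r4:6, r5:6, r6:9, r7:0}
[5] xor  r5, r6, r6  →  {r0:0, r1:14, r2:6, r3:7, r4:6, r5:0, r6:9, r7:0}
[6] bne  r2, r5, L9  →  {r0:0, r1:14, r2:6, r3:7, r4:6, r5:0, r6:9, r7:0}  ⟨branch taken⟩
[7] xor  r5, r6, r6  →  {r0:0, r1:14, r2:6, r3:7, r4:6, r5:0, r6:9, r7:0}
[9] xori  r1, r2, 6  →  {r0:0, r1:0, r2:6, r3:7, r4:6, r5:0, r6:9, r7:0}
[10] add  r5, r2, r3  →  {r0:0, r1:0, r2:6, r3:7, r4:6, r5:13, r6:9, r7:0}
[11] add  r1, r3, r5  →  {r0:0, r1:20, r2:6, r3:7, r4:6, r5:13, r6:9, r7:0}

20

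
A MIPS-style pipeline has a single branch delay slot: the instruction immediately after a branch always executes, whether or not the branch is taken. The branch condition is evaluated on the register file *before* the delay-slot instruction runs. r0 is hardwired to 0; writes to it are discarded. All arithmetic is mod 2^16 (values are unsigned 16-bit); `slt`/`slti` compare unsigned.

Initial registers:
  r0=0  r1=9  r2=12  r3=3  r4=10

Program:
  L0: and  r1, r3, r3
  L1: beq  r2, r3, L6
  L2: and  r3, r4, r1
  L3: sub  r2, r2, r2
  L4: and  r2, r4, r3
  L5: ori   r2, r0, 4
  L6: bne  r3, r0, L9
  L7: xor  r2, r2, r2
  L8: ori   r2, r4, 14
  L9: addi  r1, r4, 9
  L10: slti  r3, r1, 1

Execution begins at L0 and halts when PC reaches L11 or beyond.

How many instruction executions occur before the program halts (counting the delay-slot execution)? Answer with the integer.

10

  step pc=0: and  r1, r3, r3  regs=(0,3,12,3,10)
  step pc=1: beq  r2, r3, L6  cond=F  regs=(0,3,12,3,10)
  step pc=2: and  r3, r4, r1  regs=(0,3,12,2,10)
  step pc=3: sub  r2, r2, r2  regs=(0,3,0,2,10)
  step pc=4: and  r2, r4, r3  regs=(0,3,2,2,10)
  step pc=5: ori   r2, r0, 4  regs=(0,3,4,2,10)
  step pc=6: bne  r3, r0, L9  cond=T  regs=(0,3,4,2,10)
  step pc=7: xor  r2, r2, r2  regs=(0,3,0,2,10)
  step pc=9: addi  r1, r4, 9  regs=(0,19,0,2,10)
  step pc=10: slti  r3, r1, 1  regs=(0,19,0,0,10)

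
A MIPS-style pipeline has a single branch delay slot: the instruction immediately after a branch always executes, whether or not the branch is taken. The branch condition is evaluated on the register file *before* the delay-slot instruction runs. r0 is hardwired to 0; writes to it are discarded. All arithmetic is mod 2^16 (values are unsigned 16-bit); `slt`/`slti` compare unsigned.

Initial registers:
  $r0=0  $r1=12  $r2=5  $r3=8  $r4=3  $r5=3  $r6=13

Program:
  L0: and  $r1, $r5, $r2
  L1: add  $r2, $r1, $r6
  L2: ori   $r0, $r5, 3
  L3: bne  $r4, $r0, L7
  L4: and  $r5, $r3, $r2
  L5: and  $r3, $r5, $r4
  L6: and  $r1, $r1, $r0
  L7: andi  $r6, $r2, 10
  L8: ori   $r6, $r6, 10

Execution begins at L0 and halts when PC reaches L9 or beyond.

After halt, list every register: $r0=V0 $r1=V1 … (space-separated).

  step pc=0: and  $r1, $r5, $r2  regs=(0,1,5,8,3,3,13)
  step pc=1: add  $r2, $r1, $r6  regs=(0,1,14,8,3,3,13)
  step pc=2: ori   $r0, $r5, 3  regs=(0,1,14,8,3,3,13)
  step pc=3: bne  $r4, $r0, L7  cond=T  regs=(0,1,14,8,3,3,13)
  step pc=4: and  $r5, $r3, $r2  regs=(0,1,14,8,3,8,13)
  step pc=7: andi  $r6, $r2, 10  regs=(0,1,14,8,3,8,10)
  step pc=8: ori   $r6, $r6, 10  regs=(0,1,14,8,3,8,10)

$r0=0 $r1=1 $r2=14 $r3=8 $r4=3 $r5=8 $r6=10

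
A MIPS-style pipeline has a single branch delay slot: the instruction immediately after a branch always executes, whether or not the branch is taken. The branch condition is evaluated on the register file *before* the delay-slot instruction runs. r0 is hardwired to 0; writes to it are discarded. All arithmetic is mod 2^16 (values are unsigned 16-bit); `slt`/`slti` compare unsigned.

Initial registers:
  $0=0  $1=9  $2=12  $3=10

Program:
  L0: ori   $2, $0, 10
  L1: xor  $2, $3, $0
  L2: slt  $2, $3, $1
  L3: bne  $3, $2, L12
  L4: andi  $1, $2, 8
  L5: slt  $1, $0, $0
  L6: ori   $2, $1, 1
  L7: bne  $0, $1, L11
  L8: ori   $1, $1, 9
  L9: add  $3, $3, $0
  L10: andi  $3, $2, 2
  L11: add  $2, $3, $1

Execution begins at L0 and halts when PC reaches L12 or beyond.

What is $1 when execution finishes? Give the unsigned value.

  step pc=0: ori   $2, $0, 10  regs=(0,9,10,10)
  step pc=1: xor  $2, $3, $0  regs=(0,9,10,10)
  step pc=2: slt  $2, $3, $1  regs=(0,9,0,10)
  step pc=3: bne  $3, $2, L12  cond=T  regs=(0,9,0,10)
  step pc=4: andi  $1, $2, 8  regs=(0,0,0,10)

0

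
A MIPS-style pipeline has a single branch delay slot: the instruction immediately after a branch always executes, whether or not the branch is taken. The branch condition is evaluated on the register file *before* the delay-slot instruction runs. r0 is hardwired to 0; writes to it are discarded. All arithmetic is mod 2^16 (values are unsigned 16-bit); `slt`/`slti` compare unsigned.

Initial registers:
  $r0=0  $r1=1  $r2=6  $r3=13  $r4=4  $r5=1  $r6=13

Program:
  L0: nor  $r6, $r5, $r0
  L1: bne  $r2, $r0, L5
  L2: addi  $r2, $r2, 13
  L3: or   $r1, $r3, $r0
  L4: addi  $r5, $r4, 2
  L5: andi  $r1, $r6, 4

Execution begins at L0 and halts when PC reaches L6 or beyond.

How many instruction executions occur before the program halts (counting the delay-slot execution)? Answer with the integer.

4

  step pc=0: nor  $r6, $r5, $r0  regs=(0,1,6,13,4,1,65534)
  step pc=1: bne  $r2, $r0, L5  cond=T  regs=(0,1,6,13,4,1,65534)
  step pc=2: addi  $r2, $r2, 13  regs=(0,1,19,13,4,1,65534)
  step pc=5: andi  $r1, $r6, 4  regs=(0,4,19,13,4,1,65534)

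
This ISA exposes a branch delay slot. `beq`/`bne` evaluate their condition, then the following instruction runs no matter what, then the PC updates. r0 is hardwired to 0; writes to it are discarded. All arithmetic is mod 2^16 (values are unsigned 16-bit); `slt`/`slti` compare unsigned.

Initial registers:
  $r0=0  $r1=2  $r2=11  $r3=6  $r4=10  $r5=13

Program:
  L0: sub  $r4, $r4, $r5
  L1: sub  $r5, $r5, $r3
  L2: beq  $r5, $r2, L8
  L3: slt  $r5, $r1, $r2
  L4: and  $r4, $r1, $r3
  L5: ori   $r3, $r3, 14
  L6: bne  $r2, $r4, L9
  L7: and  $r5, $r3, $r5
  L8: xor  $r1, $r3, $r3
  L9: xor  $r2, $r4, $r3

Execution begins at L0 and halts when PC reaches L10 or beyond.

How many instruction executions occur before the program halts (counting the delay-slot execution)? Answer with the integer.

9

[0] sub  $r4, $r4, $r5  →  {$r0:0, $r1:2, $r2:11, $r3:6, $r4:65533, $r5:13}
[1] sub  $r5, $r5, $r3  →  {$r0:0, $r1:2, $r2:11, $r3:6, $r4:65533, $r5:7}
[2] beq  $r5, $r2, L8  →  {$r0:0, $r1:2, $r2:11, $r3:6, $r4:65533, $r5:7}  ⟨branch fallthrough⟩
[3] slt  $r5, $r1, $r2  →  {$r0:0, $r1:2, $r2:11, $r3:6, $r4:65533, $r5:1}
[4] and  $r4, $r1, $r3  →  {$r0:0, $r1:2, $r2:11, $r3:6, $r4:2, $r5:1}
[5] ori   $r3, $r3, 14  →  {$r0:0, $r1:2, $r2:11, $r3:14, $r4:2, $r5:1}
[6] bne  $r2, $r4, L9  →  {$r0:0, $r1:2, $r2:11, $r3:14, $r4:2, $r5:1}  ⟨branch taken⟩
[7] and  $r5, $r3, $r5  →  {$r0:0, $r1:2, $r2:11, $r3:14, $r4:2, $r5:0}
[9] xor  $r2, $r4, $r3  →  {$r0:0, $r1:2, $r2:12, $r3:14, $r4:2, $r5:0}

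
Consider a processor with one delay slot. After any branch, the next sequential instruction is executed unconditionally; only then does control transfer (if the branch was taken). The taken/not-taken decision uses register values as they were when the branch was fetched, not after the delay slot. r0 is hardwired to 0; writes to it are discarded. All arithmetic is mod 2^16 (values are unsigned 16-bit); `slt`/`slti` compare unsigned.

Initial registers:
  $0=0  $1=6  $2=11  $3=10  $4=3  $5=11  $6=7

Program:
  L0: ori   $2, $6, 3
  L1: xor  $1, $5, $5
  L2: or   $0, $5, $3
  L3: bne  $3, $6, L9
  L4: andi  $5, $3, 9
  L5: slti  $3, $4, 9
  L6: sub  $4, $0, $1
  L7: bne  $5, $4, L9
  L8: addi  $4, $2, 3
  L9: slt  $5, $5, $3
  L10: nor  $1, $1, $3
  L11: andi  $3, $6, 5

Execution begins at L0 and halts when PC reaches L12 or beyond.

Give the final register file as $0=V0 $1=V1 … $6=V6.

  step pc=0: ori   $2, $6, 3  regs=(0,6,7,10,3,11,7)
  step pc=1: xor  $1, $5, $5  regs=(0,0,7,10,3,11,7)
  step pc=2: or   $0, $5, $3  regs=(0,0,7,10,3,11,7)
  step pc=3: bne  $3, $6, L9  cond=T  regs=(0,0,7,10,3,11,7)
  step pc=4: andi  $5, $3, 9  regs=(0,0,7,10,3,8,7)
  step pc=9: slt  $5, $5, $3  regs=(0,0,7,10,3,1,7)
  step pc=10: nor  $1, $1, $3  regs=(0,65525,7,10,3,1,7)
  step pc=11: andi  $3, $6, 5  regs=(0,65525,7,5,3,1,7)

$0=0 $1=65525 $2=7 $3=5 $4=3 $5=1 $6=7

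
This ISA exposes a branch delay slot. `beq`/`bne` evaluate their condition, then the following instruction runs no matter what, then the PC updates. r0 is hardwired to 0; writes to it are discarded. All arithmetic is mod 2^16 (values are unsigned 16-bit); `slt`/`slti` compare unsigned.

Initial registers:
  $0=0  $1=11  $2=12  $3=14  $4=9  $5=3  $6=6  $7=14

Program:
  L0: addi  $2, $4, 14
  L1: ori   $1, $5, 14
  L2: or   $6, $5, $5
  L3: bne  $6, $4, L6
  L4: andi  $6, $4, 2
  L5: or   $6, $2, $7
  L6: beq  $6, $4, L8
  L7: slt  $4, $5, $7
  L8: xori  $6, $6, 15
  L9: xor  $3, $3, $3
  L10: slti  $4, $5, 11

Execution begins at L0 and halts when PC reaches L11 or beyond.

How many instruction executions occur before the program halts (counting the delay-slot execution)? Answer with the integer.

10

#0 addi  $2, $4, 14 ; 0/11/23/14/9/3/6/14
#1 ori   $1, $5, 14 ; 0/15/23/14/9/3/6/14
#2 or   $6, $5, $5 ; 0/15/23/14/9/3/3/14
#3 bne  $6, $4, L6 ; 0/15/23/14/9/3/3/14 ; →target
#4 andi  $6, $4, 2 ; 0/15/23/14/9/3/0/14
#6 beq  $6, $4, L8 ; 0/15/23/14/9/3/0/14 ; →fallthru
#7 slt  $4, $5, $7 ; 0/15/23/14/1/3/0/14
#8 xori  $6, $6, 15 ; 0/15/23/14/1/3/15/14
#9 xor  $3, $3, $3 ; 0/15/23/0/1/3/15/14
#10 slti  $4, $5, 11 ; 0/15/23/0/1/3/15/14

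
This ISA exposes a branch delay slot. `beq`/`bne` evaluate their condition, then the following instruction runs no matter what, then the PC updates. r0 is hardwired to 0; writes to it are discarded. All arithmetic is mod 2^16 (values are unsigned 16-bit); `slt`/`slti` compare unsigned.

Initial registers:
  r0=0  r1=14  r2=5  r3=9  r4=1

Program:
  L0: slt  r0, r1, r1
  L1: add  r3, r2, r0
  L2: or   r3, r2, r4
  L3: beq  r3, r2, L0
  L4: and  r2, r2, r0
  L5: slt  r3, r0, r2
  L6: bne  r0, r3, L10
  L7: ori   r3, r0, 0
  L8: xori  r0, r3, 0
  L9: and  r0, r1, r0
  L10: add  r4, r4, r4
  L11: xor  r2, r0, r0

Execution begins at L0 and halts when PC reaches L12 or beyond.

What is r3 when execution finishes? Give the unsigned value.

[0] slt  r0, r1, r1  →  {r0:0, r1:14, r2:5, r3:9, r4:1}
[1] add  r3, r2, r0  →  {r0:0, r1:14, r2:5, r3:5, r4:1}
[2] or   r3, r2, r4  →  {r0:0, r1:14, r2:5, r3:5, r4:1}
[3] beq  r3, r2, L0  →  {r0:0, r1:14, r2:5, r3:5, r4:1}  ⟨branch taken⟩
[4] and  r2, r2, r0  →  {r0:0, r1:14, r2:0, r3:5, r4:1}
[0] slt  r0, r1, r1  →  {r0:0, r1:14, r2:0, r3:5, r4:1}
[1] add  r3, r2, r0  →  {r0:0, r1:14, r2:0, r3:0, r4:1}
[2] or   r3, r2, r4  →  {r0:0, r1:14, r2:0, r3:1, r4:1}
[3] beq  r3, r2, L0  →  {r0:0, r1:14, r2:0, r3:1, r4:1}  ⟨branch fallthrough⟩
[4] and  r2, r2, r0  →  {r0:0, r1:14, r2:0, r3:1, r4:1}
[5] slt  r3, r0, r2  →  {r0:0, r1:14, r2:0, r3:0, r4:1}
[6] bne  r0, r3, L10  →  {r0:0, r1:14, r2:0, r3:0, r4:1}  ⟨branch fallthrough⟩
[7] ori   r3, r0, 0  →  {r0:0, r1:14, r2:0, r3:0, r4:1}
[8] xori  r0, r3, 0  →  {r0:0, r1:14, r2:0, r3:0, r4:1}
[9] and  r0, r1, r0  →  {r0:0, r1:14, r2:0, r3:0, r4:1}
[10] add  r4, r4, r4  →  {r0:0, r1:14, r2:0, r3:0, r4:2}
[11] xor  r2, r0, r0  →  {r0:0, r1:14, r2:0, r3:0, r4:2}

0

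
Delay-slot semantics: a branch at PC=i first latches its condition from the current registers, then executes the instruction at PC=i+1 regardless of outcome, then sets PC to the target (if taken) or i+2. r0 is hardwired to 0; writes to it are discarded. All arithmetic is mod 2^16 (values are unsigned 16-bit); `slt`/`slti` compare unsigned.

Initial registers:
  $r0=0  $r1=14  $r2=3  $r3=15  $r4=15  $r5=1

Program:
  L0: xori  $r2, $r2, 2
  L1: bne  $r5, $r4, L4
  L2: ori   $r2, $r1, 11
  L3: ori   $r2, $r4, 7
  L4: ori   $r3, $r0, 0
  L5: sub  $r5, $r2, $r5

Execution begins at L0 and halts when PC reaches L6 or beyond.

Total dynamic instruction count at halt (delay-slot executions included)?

5

#0 xori  $r2, $r2, 2 ; 0/14/1/15/15/1
#1 bne  $r5, $r4, L4 ; 0/14/1/15/15/1 ; →target
#2 ori   $r2, $r1, 11 ; 0/14/15/15/15/1
#4 ori   $r3, $r0, 0 ; 0/14/15/0/15/1
#5 sub  $r5, $r2, $r5 ; 0/14/15/0/15/14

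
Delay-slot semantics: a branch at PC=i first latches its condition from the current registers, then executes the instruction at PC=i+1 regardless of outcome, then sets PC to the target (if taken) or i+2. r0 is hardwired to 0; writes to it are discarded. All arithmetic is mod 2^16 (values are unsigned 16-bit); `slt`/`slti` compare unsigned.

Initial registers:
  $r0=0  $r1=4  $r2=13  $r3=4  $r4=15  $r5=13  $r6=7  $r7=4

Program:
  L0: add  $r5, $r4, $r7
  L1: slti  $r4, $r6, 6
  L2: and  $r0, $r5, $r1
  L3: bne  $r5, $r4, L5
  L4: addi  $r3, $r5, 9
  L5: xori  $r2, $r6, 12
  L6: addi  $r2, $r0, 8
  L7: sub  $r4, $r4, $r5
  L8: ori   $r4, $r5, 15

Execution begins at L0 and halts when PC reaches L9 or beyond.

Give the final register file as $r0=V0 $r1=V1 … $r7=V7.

$r0=0 $r1=4 $r2=8 $r3=28 $r4=31 $r5=19 $r6=7 $r7=4

#0 add  $r5, $r4, $r7 ; 0/4/13/4/15/19/7/4
#1 slti  $r4, $r6, 6 ; 0/4/13/4/0/19/7/4
#2 and  $r0, $r5, $r1 ; 0/4/13/4/0/19/7/4
#3 bne  $r5, $r4, L5 ; 0/4/13/4/0/19/7/4 ; →target
#4 addi  $r3, $r5, 9 ; 0/4/13/28/0/19/7/4
#5 xori  $r2, $r6, 12 ; 0/4/11/28/0/19/7/4
#6 addi  $r2, $r0, 8 ; 0/4/8/28/0/19/7/4
#7 sub  $r4, $r4, $r5 ; 0/4/8/28/65517/19/7/4
#8 ori   $r4, $r5, 15 ; 0/4/8/28/31/19/7/4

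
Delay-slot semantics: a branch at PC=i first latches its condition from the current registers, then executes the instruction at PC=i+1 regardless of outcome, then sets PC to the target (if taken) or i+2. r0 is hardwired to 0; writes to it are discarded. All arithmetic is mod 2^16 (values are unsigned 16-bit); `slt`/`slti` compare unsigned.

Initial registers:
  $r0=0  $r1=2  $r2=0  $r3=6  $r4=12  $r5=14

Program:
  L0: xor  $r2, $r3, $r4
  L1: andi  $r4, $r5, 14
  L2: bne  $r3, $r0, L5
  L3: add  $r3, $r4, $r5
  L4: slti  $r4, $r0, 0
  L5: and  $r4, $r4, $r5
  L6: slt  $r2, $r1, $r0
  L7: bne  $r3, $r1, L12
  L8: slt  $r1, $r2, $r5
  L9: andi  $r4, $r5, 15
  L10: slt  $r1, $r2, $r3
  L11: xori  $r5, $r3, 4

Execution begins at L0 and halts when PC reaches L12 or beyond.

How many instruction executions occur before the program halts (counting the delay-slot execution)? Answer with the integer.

8

PC=0  xor  $r2, $r3, $r4     | $r0=0 $r1=2 $r2=10 $r3=6 $r4=12 $r5=14
PC=1  andi  $r4, $r5, 14     | $r0=0 $r1=2 $r2=10 $r3=6 $r4=14 $r5=14
PC=2  bne  $r3, $r0, L5      | $r0=0 $r1=2 $r2=10 $r3=6 $r4=14 $r5=14  [TAKEN]
PC=3  add  $r3, $r4, $r5     | $r0=0 $r1=2 $r2=10 $r3=28 $r4=14 $r5=14
PC=5  and  $r4, $r4, $r5     | $r0=0 $r1=2 $r2=10 $r3=28 $r4=14 $r5=14
PC=6  slt  $r2, $r1, $r0     | $r0=0 $r1=2 $r2=0 $r3=28 $r4=14 $r5=14
PC=7  bne  $r3, $r1, L12     | $r0=0 $r1=2 $r2=0 $r3=28 $r4=14 $r5=14  [TAKEN]
PC=8  slt  $r1, $r2, $r5     | $r0=0 $r1=1 $r2=0 $r3=28 $r4=14 $r5=14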